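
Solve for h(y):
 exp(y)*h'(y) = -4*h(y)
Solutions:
 h(y) = C1*exp(4*exp(-y))


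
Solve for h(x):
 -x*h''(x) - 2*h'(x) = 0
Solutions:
 h(x) = C1 + C2/x


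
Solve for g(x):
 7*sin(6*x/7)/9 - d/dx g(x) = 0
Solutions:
 g(x) = C1 - 49*cos(6*x/7)/54


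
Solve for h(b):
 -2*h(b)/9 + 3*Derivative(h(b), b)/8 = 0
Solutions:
 h(b) = C1*exp(16*b/27)


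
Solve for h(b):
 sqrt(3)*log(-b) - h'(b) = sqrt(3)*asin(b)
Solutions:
 h(b) = C1 + sqrt(3)*b*(log(-b) - 1) - sqrt(3)*(b*asin(b) + sqrt(1 - b^2))


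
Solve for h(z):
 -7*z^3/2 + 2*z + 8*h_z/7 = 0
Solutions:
 h(z) = C1 + 49*z^4/64 - 7*z^2/8


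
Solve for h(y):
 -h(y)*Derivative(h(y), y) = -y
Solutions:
 h(y) = -sqrt(C1 + y^2)
 h(y) = sqrt(C1 + y^2)


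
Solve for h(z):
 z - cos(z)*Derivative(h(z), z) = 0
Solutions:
 h(z) = C1 + Integral(z/cos(z), z)


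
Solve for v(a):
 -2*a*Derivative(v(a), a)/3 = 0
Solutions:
 v(a) = C1


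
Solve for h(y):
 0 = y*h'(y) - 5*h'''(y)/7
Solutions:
 h(y) = C1 + Integral(C2*airyai(5^(2/3)*7^(1/3)*y/5) + C3*airybi(5^(2/3)*7^(1/3)*y/5), y)


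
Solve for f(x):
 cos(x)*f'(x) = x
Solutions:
 f(x) = C1 + Integral(x/cos(x), x)


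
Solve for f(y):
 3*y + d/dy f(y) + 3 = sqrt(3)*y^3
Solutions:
 f(y) = C1 + sqrt(3)*y^4/4 - 3*y^2/2 - 3*y


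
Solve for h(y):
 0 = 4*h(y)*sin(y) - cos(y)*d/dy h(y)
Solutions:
 h(y) = C1/cos(y)^4


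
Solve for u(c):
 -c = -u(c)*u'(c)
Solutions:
 u(c) = -sqrt(C1 + c^2)
 u(c) = sqrt(C1 + c^2)


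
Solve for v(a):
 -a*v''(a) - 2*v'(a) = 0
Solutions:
 v(a) = C1 + C2/a


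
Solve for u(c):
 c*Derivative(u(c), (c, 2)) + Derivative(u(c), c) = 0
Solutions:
 u(c) = C1 + C2*log(c)


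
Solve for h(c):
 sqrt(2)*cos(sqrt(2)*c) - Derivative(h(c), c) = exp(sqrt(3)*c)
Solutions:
 h(c) = C1 - sqrt(3)*exp(sqrt(3)*c)/3 + sin(sqrt(2)*c)


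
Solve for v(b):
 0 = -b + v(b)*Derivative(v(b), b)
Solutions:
 v(b) = -sqrt(C1 + b^2)
 v(b) = sqrt(C1 + b^2)


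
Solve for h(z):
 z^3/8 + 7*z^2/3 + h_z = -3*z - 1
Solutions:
 h(z) = C1 - z^4/32 - 7*z^3/9 - 3*z^2/2 - z


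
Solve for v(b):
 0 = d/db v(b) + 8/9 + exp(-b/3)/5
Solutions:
 v(b) = C1 - 8*b/9 + 3*exp(-b/3)/5


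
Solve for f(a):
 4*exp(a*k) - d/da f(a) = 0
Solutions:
 f(a) = C1 + 4*exp(a*k)/k


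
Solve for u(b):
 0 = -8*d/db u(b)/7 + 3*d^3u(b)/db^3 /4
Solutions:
 u(b) = C1 + C2*exp(-4*sqrt(42)*b/21) + C3*exp(4*sqrt(42)*b/21)


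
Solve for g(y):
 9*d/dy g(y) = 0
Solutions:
 g(y) = C1


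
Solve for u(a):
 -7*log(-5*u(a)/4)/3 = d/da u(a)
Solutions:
 3*Integral(1/(log(-_y) - 2*log(2) + log(5)), (_y, u(a)))/7 = C1 - a


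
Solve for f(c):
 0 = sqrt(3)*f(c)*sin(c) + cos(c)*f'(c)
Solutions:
 f(c) = C1*cos(c)^(sqrt(3))


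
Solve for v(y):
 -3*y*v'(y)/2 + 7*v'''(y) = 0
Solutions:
 v(y) = C1 + Integral(C2*airyai(14^(2/3)*3^(1/3)*y/14) + C3*airybi(14^(2/3)*3^(1/3)*y/14), y)


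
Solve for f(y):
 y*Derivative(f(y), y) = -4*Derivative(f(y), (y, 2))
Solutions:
 f(y) = C1 + C2*erf(sqrt(2)*y/4)


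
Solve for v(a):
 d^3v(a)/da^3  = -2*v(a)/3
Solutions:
 v(a) = C3*exp(-2^(1/3)*3^(2/3)*a/3) + (C1*sin(2^(1/3)*3^(1/6)*a/2) + C2*cos(2^(1/3)*3^(1/6)*a/2))*exp(2^(1/3)*3^(2/3)*a/6)


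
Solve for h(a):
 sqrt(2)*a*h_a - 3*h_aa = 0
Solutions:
 h(a) = C1 + C2*erfi(2^(3/4)*sqrt(3)*a/6)


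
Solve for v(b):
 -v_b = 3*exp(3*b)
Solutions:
 v(b) = C1 - exp(3*b)


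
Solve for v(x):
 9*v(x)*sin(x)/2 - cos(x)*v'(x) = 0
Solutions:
 v(x) = C1/cos(x)^(9/2)


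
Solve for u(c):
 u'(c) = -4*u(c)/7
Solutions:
 u(c) = C1*exp(-4*c/7)


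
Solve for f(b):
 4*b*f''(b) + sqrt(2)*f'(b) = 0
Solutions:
 f(b) = C1 + C2*b^(1 - sqrt(2)/4)


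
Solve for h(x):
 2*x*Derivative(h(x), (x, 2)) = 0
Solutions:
 h(x) = C1 + C2*x


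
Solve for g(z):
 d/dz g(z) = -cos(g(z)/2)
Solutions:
 g(z) = -2*asin((C1 + exp(z))/(C1 - exp(z))) + 2*pi
 g(z) = 2*asin((C1 + exp(z))/(C1 - exp(z)))


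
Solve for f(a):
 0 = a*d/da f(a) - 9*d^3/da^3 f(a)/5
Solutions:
 f(a) = C1 + Integral(C2*airyai(15^(1/3)*a/3) + C3*airybi(15^(1/3)*a/3), a)


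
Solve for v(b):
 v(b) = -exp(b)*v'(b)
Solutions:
 v(b) = C1*exp(exp(-b))


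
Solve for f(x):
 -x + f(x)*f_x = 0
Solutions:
 f(x) = -sqrt(C1 + x^2)
 f(x) = sqrt(C1 + x^2)


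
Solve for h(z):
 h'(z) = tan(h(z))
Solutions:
 h(z) = pi - asin(C1*exp(z))
 h(z) = asin(C1*exp(z))


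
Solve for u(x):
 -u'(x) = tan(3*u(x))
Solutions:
 u(x) = -asin(C1*exp(-3*x))/3 + pi/3
 u(x) = asin(C1*exp(-3*x))/3


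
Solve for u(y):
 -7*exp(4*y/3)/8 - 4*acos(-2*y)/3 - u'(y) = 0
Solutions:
 u(y) = C1 - 4*y*acos(-2*y)/3 - 2*sqrt(1 - 4*y^2)/3 - 21*exp(4*y/3)/32


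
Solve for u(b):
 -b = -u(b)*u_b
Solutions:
 u(b) = -sqrt(C1 + b^2)
 u(b) = sqrt(C1 + b^2)


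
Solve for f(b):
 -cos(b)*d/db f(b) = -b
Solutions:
 f(b) = C1 + Integral(b/cos(b), b)


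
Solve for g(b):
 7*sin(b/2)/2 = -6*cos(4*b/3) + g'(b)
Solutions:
 g(b) = C1 + 9*sin(4*b/3)/2 - 7*cos(b/2)


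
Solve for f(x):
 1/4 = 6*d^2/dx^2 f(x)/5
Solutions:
 f(x) = C1 + C2*x + 5*x^2/48


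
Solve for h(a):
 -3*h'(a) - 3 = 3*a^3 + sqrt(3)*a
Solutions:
 h(a) = C1 - a^4/4 - sqrt(3)*a^2/6 - a


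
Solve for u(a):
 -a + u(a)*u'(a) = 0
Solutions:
 u(a) = -sqrt(C1 + a^2)
 u(a) = sqrt(C1 + a^2)


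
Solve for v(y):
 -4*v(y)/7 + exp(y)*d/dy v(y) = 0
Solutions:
 v(y) = C1*exp(-4*exp(-y)/7)


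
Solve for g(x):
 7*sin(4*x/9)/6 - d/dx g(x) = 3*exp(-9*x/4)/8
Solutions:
 g(x) = C1 - 21*cos(4*x/9)/8 + exp(-9*x/4)/6


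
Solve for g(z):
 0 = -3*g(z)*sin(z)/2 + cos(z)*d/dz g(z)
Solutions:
 g(z) = C1/cos(z)^(3/2)


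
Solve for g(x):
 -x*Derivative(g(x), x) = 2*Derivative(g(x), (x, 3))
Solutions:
 g(x) = C1 + Integral(C2*airyai(-2^(2/3)*x/2) + C3*airybi(-2^(2/3)*x/2), x)


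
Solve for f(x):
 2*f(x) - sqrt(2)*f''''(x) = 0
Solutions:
 f(x) = C1*exp(-2^(1/8)*x) + C2*exp(2^(1/8)*x) + C3*sin(2^(1/8)*x) + C4*cos(2^(1/8)*x)


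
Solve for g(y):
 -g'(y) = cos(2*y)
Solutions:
 g(y) = C1 - sin(2*y)/2


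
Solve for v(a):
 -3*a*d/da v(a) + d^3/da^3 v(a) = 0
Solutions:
 v(a) = C1 + Integral(C2*airyai(3^(1/3)*a) + C3*airybi(3^(1/3)*a), a)


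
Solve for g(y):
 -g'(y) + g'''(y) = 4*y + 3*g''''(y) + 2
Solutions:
 g(y) = C1 + C2*exp(y*(2*2^(1/3)/(9*sqrt(717) + 241)^(1/3) + 4 + 2^(2/3)*(9*sqrt(717) + 241)^(1/3))/36)*sin(2^(1/3)*sqrt(3)*y*(-2^(1/3)*(9*sqrt(717) + 241)^(1/3) + 2/(9*sqrt(717) + 241)^(1/3))/36) + C3*exp(y*(2*2^(1/3)/(9*sqrt(717) + 241)^(1/3) + 4 + 2^(2/3)*(9*sqrt(717) + 241)^(1/3))/36)*cos(2^(1/3)*sqrt(3)*y*(-2^(1/3)*(9*sqrt(717) + 241)^(1/3) + 2/(9*sqrt(717) + 241)^(1/3))/36) + C4*exp(y*(-2^(2/3)*(9*sqrt(717) + 241)^(1/3) - 2*2^(1/3)/(9*sqrt(717) + 241)^(1/3) + 2)/18) - 2*y^2 - 2*y


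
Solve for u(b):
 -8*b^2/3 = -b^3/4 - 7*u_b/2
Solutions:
 u(b) = C1 - b^4/56 + 16*b^3/63


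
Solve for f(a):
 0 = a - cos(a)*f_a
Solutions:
 f(a) = C1 + Integral(a/cos(a), a)


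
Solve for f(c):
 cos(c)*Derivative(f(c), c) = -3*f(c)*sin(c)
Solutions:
 f(c) = C1*cos(c)^3


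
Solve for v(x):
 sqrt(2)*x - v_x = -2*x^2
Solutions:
 v(x) = C1 + 2*x^3/3 + sqrt(2)*x^2/2


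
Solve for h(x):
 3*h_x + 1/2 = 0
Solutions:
 h(x) = C1 - x/6


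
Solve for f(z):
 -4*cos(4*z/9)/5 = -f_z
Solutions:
 f(z) = C1 + 9*sin(4*z/9)/5


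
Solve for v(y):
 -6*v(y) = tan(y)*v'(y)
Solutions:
 v(y) = C1/sin(y)^6


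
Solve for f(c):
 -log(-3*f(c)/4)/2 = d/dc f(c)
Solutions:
 2*Integral(1/(log(-_y) - 2*log(2) + log(3)), (_y, f(c))) = C1 - c


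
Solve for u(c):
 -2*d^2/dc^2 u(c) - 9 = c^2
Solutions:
 u(c) = C1 + C2*c - c^4/24 - 9*c^2/4


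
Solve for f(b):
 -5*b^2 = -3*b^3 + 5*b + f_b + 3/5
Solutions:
 f(b) = C1 + 3*b^4/4 - 5*b^3/3 - 5*b^2/2 - 3*b/5


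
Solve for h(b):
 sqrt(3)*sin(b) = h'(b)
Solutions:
 h(b) = C1 - sqrt(3)*cos(b)


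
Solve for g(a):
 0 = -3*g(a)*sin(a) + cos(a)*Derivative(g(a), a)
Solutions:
 g(a) = C1/cos(a)^3


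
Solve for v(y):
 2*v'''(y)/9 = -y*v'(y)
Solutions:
 v(y) = C1 + Integral(C2*airyai(-6^(2/3)*y/2) + C3*airybi(-6^(2/3)*y/2), y)


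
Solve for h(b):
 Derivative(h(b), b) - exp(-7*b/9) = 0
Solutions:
 h(b) = C1 - 9*exp(-7*b/9)/7


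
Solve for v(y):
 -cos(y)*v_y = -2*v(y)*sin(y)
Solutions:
 v(y) = C1/cos(y)^2


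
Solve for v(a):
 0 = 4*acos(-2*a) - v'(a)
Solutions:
 v(a) = C1 + 4*a*acos(-2*a) + 2*sqrt(1 - 4*a^2)


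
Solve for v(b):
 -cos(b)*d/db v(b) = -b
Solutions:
 v(b) = C1 + Integral(b/cos(b), b)


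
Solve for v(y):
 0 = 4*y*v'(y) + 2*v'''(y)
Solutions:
 v(y) = C1 + Integral(C2*airyai(-2^(1/3)*y) + C3*airybi(-2^(1/3)*y), y)


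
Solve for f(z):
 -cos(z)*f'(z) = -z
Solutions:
 f(z) = C1 + Integral(z/cos(z), z)


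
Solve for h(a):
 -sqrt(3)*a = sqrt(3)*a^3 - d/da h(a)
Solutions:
 h(a) = C1 + sqrt(3)*a^4/4 + sqrt(3)*a^2/2


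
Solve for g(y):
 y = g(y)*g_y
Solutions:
 g(y) = -sqrt(C1 + y^2)
 g(y) = sqrt(C1 + y^2)


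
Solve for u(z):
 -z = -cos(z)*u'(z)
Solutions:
 u(z) = C1 + Integral(z/cos(z), z)


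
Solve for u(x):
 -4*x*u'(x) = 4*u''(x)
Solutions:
 u(x) = C1 + C2*erf(sqrt(2)*x/2)


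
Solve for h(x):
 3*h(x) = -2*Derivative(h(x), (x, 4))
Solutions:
 h(x) = (C1*sin(6^(1/4)*x/2) + C2*cos(6^(1/4)*x/2))*exp(-6^(1/4)*x/2) + (C3*sin(6^(1/4)*x/2) + C4*cos(6^(1/4)*x/2))*exp(6^(1/4)*x/2)


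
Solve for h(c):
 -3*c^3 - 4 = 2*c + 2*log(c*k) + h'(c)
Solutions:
 h(c) = C1 - 3*c^4/4 - c^2 - 2*c*log(c*k) - 2*c


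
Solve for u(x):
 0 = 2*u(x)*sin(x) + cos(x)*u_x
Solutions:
 u(x) = C1*cos(x)^2


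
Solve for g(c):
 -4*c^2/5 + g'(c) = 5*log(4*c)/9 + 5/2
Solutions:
 g(c) = C1 + 4*c^3/15 + 5*c*log(c)/9 + 10*c*log(2)/9 + 35*c/18


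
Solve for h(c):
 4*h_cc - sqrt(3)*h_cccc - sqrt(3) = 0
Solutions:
 h(c) = C1 + C2*c + C3*exp(-2*3^(3/4)*c/3) + C4*exp(2*3^(3/4)*c/3) + sqrt(3)*c^2/8


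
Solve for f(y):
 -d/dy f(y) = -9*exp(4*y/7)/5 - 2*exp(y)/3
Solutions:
 f(y) = C1 + 63*exp(4*y/7)/20 + 2*exp(y)/3


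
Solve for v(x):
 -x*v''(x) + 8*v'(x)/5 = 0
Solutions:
 v(x) = C1 + C2*x^(13/5)


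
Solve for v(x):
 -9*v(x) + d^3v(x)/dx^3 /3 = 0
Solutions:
 v(x) = C3*exp(3*x) + (C1*sin(3*sqrt(3)*x/2) + C2*cos(3*sqrt(3)*x/2))*exp(-3*x/2)


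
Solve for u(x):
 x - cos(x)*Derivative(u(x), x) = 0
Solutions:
 u(x) = C1 + Integral(x/cos(x), x)


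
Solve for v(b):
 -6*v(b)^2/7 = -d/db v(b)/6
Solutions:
 v(b) = -7/(C1 + 36*b)


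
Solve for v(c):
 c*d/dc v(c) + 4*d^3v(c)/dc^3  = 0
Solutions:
 v(c) = C1 + Integral(C2*airyai(-2^(1/3)*c/2) + C3*airybi(-2^(1/3)*c/2), c)


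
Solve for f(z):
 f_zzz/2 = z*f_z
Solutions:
 f(z) = C1 + Integral(C2*airyai(2^(1/3)*z) + C3*airybi(2^(1/3)*z), z)


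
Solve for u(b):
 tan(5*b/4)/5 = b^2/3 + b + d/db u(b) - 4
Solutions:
 u(b) = C1 - b^3/9 - b^2/2 + 4*b - 4*log(cos(5*b/4))/25


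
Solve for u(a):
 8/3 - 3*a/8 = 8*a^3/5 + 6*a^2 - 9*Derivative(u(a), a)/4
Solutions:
 u(a) = C1 + 8*a^4/45 + 8*a^3/9 + a^2/12 - 32*a/27


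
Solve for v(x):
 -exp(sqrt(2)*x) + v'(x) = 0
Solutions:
 v(x) = C1 + sqrt(2)*exp(sqrt(2)*x)/2


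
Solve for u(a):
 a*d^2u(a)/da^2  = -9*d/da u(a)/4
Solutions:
 u(a) = C1 + C2/a^(5/4)


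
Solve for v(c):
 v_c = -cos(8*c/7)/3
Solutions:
 v(c) = C1 - 7*sin(8*c/7)/24


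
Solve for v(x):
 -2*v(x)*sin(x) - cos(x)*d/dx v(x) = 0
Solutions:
 v(x) = C1*cos(x)^2


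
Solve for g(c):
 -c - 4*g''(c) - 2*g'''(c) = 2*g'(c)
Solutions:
 g(c) = C1 - c^2/4 + c + (C2 + C3*c)*exp(-c)


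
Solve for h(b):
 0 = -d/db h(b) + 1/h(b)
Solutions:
 h(b) = -sqrt(C1 + 2*b)
 h(b) = sqrt(C1 + 2*b)


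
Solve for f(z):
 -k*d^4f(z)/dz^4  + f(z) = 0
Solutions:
 f(z) = C1*exp(-z*(1/k)^(1/4)) + C2*exp(z*(1/k)^(1/4)) + C3*exp(-I*z*(1/k)^(1/4)) + C4*exp(I*z*(1/k)^(1/4))


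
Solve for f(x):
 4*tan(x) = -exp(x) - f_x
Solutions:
 f(x) = C1 - exp(x) + 4*log(cos(x))


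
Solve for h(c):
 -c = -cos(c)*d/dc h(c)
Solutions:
 h(c) = C1 + Integral(c/cos(c), c)


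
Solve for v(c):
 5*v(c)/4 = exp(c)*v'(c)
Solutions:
 v(c) = C1*exp(-5*exp(-c)/4)


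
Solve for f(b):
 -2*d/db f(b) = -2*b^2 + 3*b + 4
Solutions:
 f(b) = C1 + b^3/3 - 3*b^2/4 - 2*b


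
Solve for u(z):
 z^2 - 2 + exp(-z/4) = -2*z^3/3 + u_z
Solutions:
 u(z) = C1 + z^4/6 + z^3/3 - 2*z - 4*exp(-z/4)


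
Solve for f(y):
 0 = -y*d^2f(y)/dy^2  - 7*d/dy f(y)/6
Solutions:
 f(y) = C1 + C2/y^(1/6)


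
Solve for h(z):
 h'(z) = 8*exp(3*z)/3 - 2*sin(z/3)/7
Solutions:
 h(z) = C1 + 8*exp(3*z)/9 + 6*cos(z/3)/7


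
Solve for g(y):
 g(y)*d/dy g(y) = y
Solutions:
 g(y) = -sqrt(C1 + y^2)
 g(y) = sqrt(C1 + y^2)


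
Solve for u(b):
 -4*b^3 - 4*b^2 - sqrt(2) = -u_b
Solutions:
 u(b) = C1 + b^4 + 4*b^3/3 + sqrt(2)*b


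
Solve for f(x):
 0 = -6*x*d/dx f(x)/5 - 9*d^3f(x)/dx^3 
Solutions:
 f(x) = C1 + Integral(C2*airyai(-15^(2/3)*2^(1/3)*x/15) + C3*airybi(-15^(2/3)*2^(1/3)*x/15), x)


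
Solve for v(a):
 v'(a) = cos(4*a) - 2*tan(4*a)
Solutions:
 v(a) = C1 + log(cos(4*a))/2 + sin(4*a)/4


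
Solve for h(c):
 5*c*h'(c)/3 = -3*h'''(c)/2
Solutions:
 h(c) = C1 + Integral(C2*airyai(-30^(1/3)*c/3) + C3*airybi(-30^(1/3)*c/3), c)


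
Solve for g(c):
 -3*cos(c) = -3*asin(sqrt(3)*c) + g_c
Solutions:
 g(c) = C1 + 3*c*asin(sqrt(3)*c) + sqrt(3)*sqrt(1 - 3*c^2) - 3*sin(c)


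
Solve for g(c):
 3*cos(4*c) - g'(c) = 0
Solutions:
 g(c) = C1 + 3*sin(4*c)/4


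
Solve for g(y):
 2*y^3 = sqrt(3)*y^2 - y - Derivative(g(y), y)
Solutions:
 g(y) = C1 - y^4/2 + sqrt(3)*y^3/3 - y^2/2


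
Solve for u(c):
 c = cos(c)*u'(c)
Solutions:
 u(c) = C1 + Integral(c/cos(c), c)


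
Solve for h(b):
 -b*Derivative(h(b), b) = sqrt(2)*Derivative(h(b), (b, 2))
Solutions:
 h(b) = C1 + C2*erf(2^(1/4)*b/2)


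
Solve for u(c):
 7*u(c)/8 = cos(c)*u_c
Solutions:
 u(c) = C1*(sin(c) + 1)^(7/16)/(sin(c) - 1)^(7/16)


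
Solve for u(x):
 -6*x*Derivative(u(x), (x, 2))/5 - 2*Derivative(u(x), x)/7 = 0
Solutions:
 u(x) = C1 + C2*x^(16/21)


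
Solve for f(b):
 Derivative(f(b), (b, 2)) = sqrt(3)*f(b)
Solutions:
 f(b) = C1*exp(-3^(1/4)*b) + C2*exp(3^(1/4)*b)


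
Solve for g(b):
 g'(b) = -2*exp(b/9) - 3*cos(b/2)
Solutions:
 g(b) = C1 - 18*exp(b/9) - 6*sin(b/2)


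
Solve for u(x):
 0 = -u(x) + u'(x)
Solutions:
 u(x) = C1*exp(x)


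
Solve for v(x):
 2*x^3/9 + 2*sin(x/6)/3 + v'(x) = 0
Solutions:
 v(x) = C1 - x^4/18 + 4*cos(x/6)


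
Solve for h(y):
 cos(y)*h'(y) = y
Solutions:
 h(y) = C1 + Integral(y/cos(y), y)


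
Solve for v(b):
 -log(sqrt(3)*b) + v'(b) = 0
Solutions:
 v(b) = C1 + b*log(b) - b + b*log(3)/2


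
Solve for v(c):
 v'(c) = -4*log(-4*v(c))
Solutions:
 Integral(1/(log(-_y) + 2*log(2)), (_y, v(c)))/4 = C1 - c


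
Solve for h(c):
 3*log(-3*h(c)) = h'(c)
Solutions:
 -Integral(1/(log(-_y) + log(3)), (_y, h(c)))/3 = C1 - c


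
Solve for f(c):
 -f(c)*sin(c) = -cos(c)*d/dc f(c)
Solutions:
 f(c) = C1/cos(c)


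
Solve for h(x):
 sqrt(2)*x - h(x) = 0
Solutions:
 h(x) = sqrt(2)*x


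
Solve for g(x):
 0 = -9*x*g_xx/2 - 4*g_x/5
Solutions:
 g(x) = C1 + C2*x^(37/45)


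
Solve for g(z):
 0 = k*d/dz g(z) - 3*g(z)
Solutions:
 g(z) = C1*exp(3*z/k)


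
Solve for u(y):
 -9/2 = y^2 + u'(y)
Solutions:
 u(y) = C1 - y^3/3 - 9*y/2


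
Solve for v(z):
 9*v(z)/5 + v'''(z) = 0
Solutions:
 v(z) = C3*exp(-15^(2/3)*z/5) + (C1*sin(3*3^(1/6)*5^(2/3)*z/10) + C2*cos(3*3^(1/6)*5^(2/3)*z/10))*exp(15^(2/3)*z/10)


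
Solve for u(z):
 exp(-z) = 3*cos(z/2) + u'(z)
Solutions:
 u(z) = C1 - 6*sin(z/2) - exp(-z)


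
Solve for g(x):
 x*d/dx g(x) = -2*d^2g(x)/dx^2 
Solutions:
 g(x) = C1 + C2*erf(x/2)


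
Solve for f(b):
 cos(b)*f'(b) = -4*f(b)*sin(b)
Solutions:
 f(b) = C1*cos(b)^4


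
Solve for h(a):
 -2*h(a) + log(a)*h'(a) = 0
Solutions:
 h(a) = C1*exp(2*li(a))


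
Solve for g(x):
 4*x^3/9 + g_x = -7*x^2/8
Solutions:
 g(x) = C1 - x^4/9 - 7*x^3/24


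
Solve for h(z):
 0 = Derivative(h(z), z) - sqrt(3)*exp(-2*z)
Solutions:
 h(z) = C1 - sqrt(3)*exp(-2*z)/2


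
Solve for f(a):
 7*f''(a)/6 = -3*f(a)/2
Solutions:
 f(a) = C1*sin(3*sqrt(7)*a/7) + C2*cos(3*sqrt(7)*a/7)


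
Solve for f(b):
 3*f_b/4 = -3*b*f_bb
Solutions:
 f(b) = C1 + C2*b^(3/4)


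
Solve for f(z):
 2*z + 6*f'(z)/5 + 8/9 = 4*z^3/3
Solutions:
 f(z) = C1 + 5*z^4/18 - 5*z^2/6 - 20*z/27


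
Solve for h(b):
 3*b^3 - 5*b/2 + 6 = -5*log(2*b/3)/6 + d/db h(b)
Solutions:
 h(b) = C1 + 3*b^4/4 - 5*b^2/4 + 5*b*log(b)/6 - 5*b*log(3)/6 + 5*b*log(2)/6 + 31*b/6


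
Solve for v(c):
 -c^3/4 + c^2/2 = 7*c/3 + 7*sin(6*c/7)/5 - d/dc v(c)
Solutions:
 v(c) = C1 + c^4/16 - c^3/6 + 7*c^2/6 - 49*cos(6*c/7)/30


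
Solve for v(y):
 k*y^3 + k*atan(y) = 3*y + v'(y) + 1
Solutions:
 v(y) = C1 + k*y^4/4 + k*(y*atan(y) - log(y^2 + 1)/2) - 3*y^2/2 - y


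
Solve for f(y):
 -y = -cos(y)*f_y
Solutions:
 f(y) = C1 + Integral(y/cos(y), y)


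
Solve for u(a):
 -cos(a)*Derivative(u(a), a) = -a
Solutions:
 u(a) = C1 + Integral(a/cos(a), a)


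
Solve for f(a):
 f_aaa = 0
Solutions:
 f(a) = C1 + C2*a + C3*a^2


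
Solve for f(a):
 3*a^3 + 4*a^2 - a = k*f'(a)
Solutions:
 f(a) = C1 + 3*a^4/(4*k) + 4*a^3/(3*k) - a^2/(2*k)


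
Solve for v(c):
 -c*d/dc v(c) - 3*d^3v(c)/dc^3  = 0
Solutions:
 v(c) = C1 + Integral(C2*airyai(-3^(2/3)*c/3) + C3*airybi(-3^(2/3)*c/3), c)


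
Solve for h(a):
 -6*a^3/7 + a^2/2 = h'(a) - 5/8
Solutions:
 h(a) = C1 - 3*a^4/14 + a^3/6 + 5*a/8


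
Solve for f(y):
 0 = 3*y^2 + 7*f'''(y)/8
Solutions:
 f(y) = C1 + C2*y + C3*y^2 - 2*y^5/35


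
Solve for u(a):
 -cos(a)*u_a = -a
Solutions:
 u(a) = C1 + Integral(a/cos(a), a)


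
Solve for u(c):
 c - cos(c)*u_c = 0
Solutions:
 u(c) = C1 + Integral(c/cos(c), c)


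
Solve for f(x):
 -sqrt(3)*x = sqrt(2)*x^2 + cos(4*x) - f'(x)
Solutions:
 f(x) = C1 + sqrt(2)*x^3/3 + sqrt(3)*x^2/2 + sin(4*x)/4


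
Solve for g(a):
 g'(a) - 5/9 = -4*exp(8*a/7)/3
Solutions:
 g(a) = C1 + 5*a/9 - 7*exp(8*a/7)/6


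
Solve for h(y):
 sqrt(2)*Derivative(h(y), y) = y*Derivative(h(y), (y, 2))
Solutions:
 h(y) = C1 + C2*y^(1 + sqrt(2))


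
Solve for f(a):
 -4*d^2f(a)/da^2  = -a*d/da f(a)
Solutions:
 f(a) = C1 + C2*erfi(sqrt(2)*a/4)


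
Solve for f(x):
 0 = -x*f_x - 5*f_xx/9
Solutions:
 f(x) = C1 + C2*erf(3*sqrt(10)*x/10)


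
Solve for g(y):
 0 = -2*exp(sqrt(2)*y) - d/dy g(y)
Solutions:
 g(y) = C1 - sqrt(2)*exp(sqrt(2)*y)


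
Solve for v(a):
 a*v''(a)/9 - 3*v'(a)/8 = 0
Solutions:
 v(a) = C1 + C2*a^(35/8)


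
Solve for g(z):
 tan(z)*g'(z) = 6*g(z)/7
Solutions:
 g(z) = C1*sin(z)^(6/7)


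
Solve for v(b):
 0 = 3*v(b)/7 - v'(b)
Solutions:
 v(b) = C1*exp(3*b/7)


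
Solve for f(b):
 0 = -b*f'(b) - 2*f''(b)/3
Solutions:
 f(b) = C1 + C2*erf(sqrt(3)*b/2)


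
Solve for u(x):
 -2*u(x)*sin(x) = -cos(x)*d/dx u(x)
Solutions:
 u(x) = C1/cos(x)^2


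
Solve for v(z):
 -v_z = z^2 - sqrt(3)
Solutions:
 v(z) = C1 - z^3/3 + sqrt(3)*z


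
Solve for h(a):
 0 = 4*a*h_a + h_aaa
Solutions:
 h(a) = C1 + Integral(C2*airyai(-2^(2/3)*a) + C3*airybi(-2^(2/3)*a), a)


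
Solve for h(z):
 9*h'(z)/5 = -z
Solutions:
 h(z) = C1 - 5*z^2/18


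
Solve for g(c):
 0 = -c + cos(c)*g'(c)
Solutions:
 g(c) = C1 + Integral(c/cos(c), c)


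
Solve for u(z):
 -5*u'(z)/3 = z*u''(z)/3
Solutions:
 u(z) = C1 + C2/z^4


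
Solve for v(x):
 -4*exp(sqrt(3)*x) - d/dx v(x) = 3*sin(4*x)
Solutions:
 v(x) = C1 - 4*sqrt(3)*exp(sqrt(3)*x)/3 + 3*cos(4*x)/4


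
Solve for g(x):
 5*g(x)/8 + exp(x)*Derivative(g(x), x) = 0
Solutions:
 g(x) = C1*exp(5*exp(-x)/8)


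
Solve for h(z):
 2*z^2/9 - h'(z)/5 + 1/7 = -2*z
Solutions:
 h(z) = C1 + 10*z^3/27 + 5*z^2 + 5*z/7


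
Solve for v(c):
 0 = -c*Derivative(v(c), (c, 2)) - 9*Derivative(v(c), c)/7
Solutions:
 v(c) = C1 + C2/c^(2/7)


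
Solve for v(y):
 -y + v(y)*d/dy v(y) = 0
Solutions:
 v(y) = -sqrt(C1 + y^2)
 v(y) = sqrt(C1 + y^2)


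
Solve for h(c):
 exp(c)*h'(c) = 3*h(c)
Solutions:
 h(c) = C1*exp(-3*exp(-c))


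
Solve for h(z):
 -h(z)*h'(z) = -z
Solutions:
 h(z) = -sqrt(C1 + z^2)
 h(z) = sqrt(C1 + z^2)


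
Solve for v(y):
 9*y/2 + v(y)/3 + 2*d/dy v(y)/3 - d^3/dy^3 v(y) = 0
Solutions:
 v(y) = C3*exp(y) - 27*y/2 + (C1*sin(sqrt(3)*y/6) + C2*cos(sqrt(3)*y/6))*exp(-y/2) + 27


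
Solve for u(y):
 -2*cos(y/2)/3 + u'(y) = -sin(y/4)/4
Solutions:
 u(y) = C1 + 4*sin(y/2)/3 + cos(y/4)


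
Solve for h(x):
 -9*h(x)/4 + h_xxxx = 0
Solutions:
 h(x) = C1*exp(-sqrt(6)*x/2) + C2*exp(sqrt(6)*x/2) + C3*sin(sqrt(6)*x/2) + C4*cos(sqrt(6)*x/2)


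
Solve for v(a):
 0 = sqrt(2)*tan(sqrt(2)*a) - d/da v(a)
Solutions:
 v(a) = C1 - log(cos(sqrt(2)*a))


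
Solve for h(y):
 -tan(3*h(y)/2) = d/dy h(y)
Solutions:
 h(y) = -2*asin(C1*exp(-3*y/2))/3 + 2*pi/3
 h(y) = 2*asin(C1*exp(-3*y/2))/3


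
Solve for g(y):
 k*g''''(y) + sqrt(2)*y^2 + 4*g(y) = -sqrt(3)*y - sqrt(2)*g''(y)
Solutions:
 g(y) = C1*exp(-2^(3/4)*y*sqrt((-sqrt(1 - 8*k) - 1)/k)/2) + C2*exp(2^(3/4)*y*sqrt((-sqrt(1 - 8*k) - 1)/k)/2) + C3*exp(-2^(3/4)*y*sqrt((sqrt(1 - 8*k) - 1)/k)/2) + C4*exp(2^(3/4)*y*sqrt((sqrt(1 - 8*k) - 1)/k)/2) - sqrt(2)*y^2/4 - sqrt(3)*y/4 + 1/4


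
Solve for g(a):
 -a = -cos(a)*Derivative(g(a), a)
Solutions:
 g(a) = C1 + Integral(a/cos(a), a)


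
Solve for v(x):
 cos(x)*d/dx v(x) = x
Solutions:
 v(x) = C1 + Integral(x/cos(x), x)


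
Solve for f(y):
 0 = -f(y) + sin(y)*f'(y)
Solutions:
 f(y) = C1*sqrt(cos(y) - 1)/sqrt(cos(y) + 1)


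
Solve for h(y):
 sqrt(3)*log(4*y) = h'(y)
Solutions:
 h(y) = C1 + sqrt(3)*y*log(y) - sqrt(3)*y + 2*sqrt(3)*y*log(2)


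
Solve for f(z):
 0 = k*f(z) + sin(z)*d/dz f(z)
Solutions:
 f(z) = C1*exp(k*(-log(cos(z) - 1) + log(cos(z) + 1))/2)


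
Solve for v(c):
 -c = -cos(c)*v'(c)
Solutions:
 v(c) = C1 + Integral(c/cos(c), c)


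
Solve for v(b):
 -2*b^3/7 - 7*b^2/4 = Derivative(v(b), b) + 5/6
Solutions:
 v(b) = C1 - b^4/14 - 7*b^3/12 - 5*b/6


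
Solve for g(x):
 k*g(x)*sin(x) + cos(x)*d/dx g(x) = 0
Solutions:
 g(x) = C1*exp(k*log(cos(x)))


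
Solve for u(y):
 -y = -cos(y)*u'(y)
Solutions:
 u(y) = C1 + Integral(y/cos(y), y)


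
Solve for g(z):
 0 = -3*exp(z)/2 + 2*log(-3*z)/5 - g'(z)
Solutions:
 g(z) = C1 + 2*z*log(-z)/5 + 2*z*(-1 + log(3))/5 - 3*exp(z)/2


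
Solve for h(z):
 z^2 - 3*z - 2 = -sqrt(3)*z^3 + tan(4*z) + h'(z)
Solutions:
 h(z) = C1 + sqrt(3)*z^4/4 + z^3/3 - 3*z^2/2 - 2*z + log(cos(4*z))/4


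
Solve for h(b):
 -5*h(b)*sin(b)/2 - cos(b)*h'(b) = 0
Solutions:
 h(b) = C1*cos(b)^(5/2)


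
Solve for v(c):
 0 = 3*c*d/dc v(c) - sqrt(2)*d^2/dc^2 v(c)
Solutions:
 v(c) = C1 + C2*erfi(2^(1/4)*sqrt(3)*c/2)


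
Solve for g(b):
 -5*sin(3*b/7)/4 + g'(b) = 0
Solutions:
 g(b) = C1 - 35*cos(3*b/7)/12


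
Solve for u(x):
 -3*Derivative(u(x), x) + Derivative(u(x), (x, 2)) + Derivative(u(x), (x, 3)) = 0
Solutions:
 u(x) = C1 + C2*exp(x*(-1 + sqrt(13))/2) + C3*exp(-x*(1 + sqrt(13))/2)


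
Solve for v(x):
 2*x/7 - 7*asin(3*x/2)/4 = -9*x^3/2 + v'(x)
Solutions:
 v(x) = C1 + 9*x^4/8 + x^2/7 - 7*x*asin(3*x/2)/4 - 7*sqrt(4 - 9*x^2)/12


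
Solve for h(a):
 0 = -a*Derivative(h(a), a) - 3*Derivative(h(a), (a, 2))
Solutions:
 h(a) = C1 + C2*erf(sqrt(6)*a/6)


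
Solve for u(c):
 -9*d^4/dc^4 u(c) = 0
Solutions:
 u(c) = C1 + C2*c + C3*c^2 + C4*c^3


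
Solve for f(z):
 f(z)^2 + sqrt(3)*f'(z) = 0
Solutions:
 f(z) = 3/(C1 + sqrt(3)*z)


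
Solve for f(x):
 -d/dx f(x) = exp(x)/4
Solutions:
 f(x) = C1 - exp(x)/4


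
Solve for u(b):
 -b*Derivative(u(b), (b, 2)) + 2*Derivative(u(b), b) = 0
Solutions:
 u(b) = C1 + C2*b^3


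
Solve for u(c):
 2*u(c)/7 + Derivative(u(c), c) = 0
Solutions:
 u(c) = C1*exp(-2*c/7)


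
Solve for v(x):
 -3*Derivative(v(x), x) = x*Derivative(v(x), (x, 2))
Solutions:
 v(x) = C1 + C2/x^2


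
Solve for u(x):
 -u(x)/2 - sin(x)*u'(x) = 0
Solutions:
 u(x) = C1*(cos(x) + 1)^(1/4)/(cos(x) - 1)^(1/4)


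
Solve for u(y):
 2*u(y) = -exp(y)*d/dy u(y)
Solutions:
 u(y) = C1*exp(2*exp(-y))


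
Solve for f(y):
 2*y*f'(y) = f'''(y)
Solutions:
 f(y) = C1 + Integral(C2*airyai(2^(1/3)*y) + C3*airybi(2^(1/3)*y), y)


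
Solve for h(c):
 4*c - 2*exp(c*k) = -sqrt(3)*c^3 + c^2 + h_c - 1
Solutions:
 h(c) = C1 + sqrt(3)*c^4/4 - c^3/3 + 2*c^2 + c - 2*exp(c*k)/k


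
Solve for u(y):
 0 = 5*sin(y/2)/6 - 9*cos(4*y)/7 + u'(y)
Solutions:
 u(y) = C1 + 9*sin(4*y)/28 + 5*cos(y/2)/3


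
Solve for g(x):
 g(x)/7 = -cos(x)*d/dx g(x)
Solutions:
 g(x) = C1*(sin(x) - 1)^(1/14)/(sin(x) + 1)^(1/14)


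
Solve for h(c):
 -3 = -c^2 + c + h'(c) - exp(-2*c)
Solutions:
 h(c) = C1 + c^3/3 - c^2/2 - 3*c - exp(-2*c)/2


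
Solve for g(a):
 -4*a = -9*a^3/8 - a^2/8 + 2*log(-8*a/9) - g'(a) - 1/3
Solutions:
 g(a) = C1 - 9*a^4/32 - a^3/24 + 2*a^2 + 2*a*log(-a) + a*(-4*log(3) - 7/3 + 6*log(2))


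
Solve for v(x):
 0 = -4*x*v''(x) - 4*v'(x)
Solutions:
 v(x) = C1 + C2*log(x)


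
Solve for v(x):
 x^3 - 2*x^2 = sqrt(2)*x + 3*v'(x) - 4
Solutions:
 v(x) = C1 + x^4/12 - 2*x^3/9 - sqrt(2)*x^2/6 + 4*x/3


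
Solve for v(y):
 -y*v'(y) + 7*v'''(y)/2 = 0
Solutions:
 v(y) = C1 + Integral(C2*airyai(2^(1/3)*7^(2/3)*y/7) + C3*airybi(2^(1/3)*7^(2/3)*y/7), y)


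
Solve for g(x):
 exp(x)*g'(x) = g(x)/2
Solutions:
 g(x) = C1*exp(-exp(-x)/2)


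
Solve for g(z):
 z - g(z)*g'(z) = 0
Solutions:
 g(z) = -sqrt(C1 + z^2)
 g(z) = sqrt(C1 + z^2)


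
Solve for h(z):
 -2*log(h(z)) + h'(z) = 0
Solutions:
 li(h(z)) = C1 + 2*z


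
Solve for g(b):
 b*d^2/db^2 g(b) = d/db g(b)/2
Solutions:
 g(b) = C1 + C2*b^(3/2)


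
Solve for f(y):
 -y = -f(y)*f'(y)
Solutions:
 f(y) = -sqrt(C1 + y^2)
 f(y) = sqrt(C1 + y^2)


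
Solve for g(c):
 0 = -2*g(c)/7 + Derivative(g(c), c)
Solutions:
 g(c) = C1*exp(2*c/7)


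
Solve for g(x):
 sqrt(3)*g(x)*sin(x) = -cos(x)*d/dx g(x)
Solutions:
 g(x) = C1*cos(x)^(sqrt(3))


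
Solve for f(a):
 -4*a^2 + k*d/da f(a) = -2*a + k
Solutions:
 f(a) = C1 + 4*a^3/(3*k) - a^2/k + a


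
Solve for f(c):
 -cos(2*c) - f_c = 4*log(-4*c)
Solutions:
 f(c) = C1 - 4*c*log(-c) - 8*c*log(2) + 4*c - sin(2*c)/2


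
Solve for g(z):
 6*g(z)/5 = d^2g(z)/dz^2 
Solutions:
 g(z) = C1*exp(-sqrt(30)*z/5) + C2*exp(sqrt(30)*z/5)


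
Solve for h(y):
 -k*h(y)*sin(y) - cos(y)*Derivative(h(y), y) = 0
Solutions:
 h(y) = C1*exp(k*log(cos(y)))


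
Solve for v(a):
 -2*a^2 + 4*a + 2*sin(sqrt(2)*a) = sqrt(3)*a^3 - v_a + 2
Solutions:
 v(a) = C1 + sqrt(3)*a^4/4 + 2*a^3/3 - 2*a^2 + 2*a + sqrt(2)*cos(sqrt(2)*a)


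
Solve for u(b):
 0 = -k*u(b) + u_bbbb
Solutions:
 u(b) = C1*exp(-b*k^(1/4)) + C2*exp(b*k^(1/4)) + C3*exp(-I*b*k^(1/4)) + C4*exp(I*b*k^(1/4))


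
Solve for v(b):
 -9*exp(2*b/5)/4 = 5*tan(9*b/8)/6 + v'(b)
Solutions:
 v(b) = C1 - 45*exp(2*b/5)/8 + 20*log(cos(9*b/8))/27


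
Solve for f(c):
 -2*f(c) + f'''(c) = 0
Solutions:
 f(c) = C3*exp(2^(1/3)*c) + (C1*sin(2^(1/3)*sqrt(3)*c/2) + C2*cos(2^(1/3)*sqrt(3)*c/2))*exp(-2^(1/3)*c/2)


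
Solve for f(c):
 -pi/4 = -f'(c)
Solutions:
 f(c) = C1 + pi*c/4


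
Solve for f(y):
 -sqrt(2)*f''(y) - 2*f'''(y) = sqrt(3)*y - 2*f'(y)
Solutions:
 f(y) = C1 + C2*exp(-sqrt(2)*y) + C3*exp(sqrt(2)*y/2) + sqrt(3)*y^2/4 + sqrt(6)*y/4


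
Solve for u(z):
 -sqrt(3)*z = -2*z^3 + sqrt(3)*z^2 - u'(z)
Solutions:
 u(z) = C1 - z^4/2 + sqrt(3)*z^3/3 + sqrt(3)*z^2/2


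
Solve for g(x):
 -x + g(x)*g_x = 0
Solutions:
 g(x) = -sqrt(C1 + x^2)
 g(x) = sqrt(C1 + x^2)


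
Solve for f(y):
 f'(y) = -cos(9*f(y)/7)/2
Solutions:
 y/2 - 7*log(sin(9*f(y)/7) - 1)/18 + 7*log(sin(9*f(y)/7) + 1)/18 = C1


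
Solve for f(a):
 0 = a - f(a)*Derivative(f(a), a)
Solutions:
 f(a) = -sqrt(C1 + a^2)
 f(a) = sqrt(C1 + a^2)


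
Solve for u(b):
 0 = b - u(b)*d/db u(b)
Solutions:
 u(b) = -sqrt(C1 + b^2)
 u(b) = sqrt(C1 + b^2)


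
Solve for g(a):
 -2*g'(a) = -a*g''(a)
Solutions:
 g(a) = C1 + C2*a^3


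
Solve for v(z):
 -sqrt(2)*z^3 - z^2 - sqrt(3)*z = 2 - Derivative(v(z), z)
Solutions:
 v(z) = C1 + sqrt(2)*z^4/4 + z^3/3 + sqrt(3)*z^2/2 + 2*z


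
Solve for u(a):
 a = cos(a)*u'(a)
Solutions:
 u(a) = C1 + Integral(a/cos(a), a)


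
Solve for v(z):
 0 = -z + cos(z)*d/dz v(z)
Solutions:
 v(z) = C1 + Integral(z/cos(z), z)


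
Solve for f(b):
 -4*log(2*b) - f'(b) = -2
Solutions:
 f(b) = C1 - 4*b*log(b) - b*log(16) + 6*b


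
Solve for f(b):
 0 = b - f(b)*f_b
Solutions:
 f(b) = -sqrt(C1 + b^2)
 f(b) = sqrt(C1 + b^2)


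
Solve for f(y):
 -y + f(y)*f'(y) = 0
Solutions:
 f(y) = -sqrt(C1 + y^2)
 f(y) = sqrt(C1 + y^2)


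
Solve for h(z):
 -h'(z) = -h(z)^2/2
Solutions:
 h(z) = -2/(C1 + z)


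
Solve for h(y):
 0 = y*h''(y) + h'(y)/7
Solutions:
 h(y) = C1 + C2*y^(6/7)


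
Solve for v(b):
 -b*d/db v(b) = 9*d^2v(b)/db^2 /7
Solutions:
 v(b) = C1 + C2*erf(sqrt(14)*b/6)


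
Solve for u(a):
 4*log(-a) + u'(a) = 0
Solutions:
 u(a) = C1 - 4*a*log(-a) + 4*a


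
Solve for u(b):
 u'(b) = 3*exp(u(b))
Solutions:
 u(b) = log(-1/(C1 + 3*b))


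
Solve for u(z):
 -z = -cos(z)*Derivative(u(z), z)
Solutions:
 u(z) = C1 + Integral(z/cos(z), z)


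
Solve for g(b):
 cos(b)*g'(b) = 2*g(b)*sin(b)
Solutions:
 g(b) = C1/cos(b)^2


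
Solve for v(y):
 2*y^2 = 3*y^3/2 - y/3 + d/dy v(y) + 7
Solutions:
 v(y) = C1 - 3*y^4/8 + 2*y^3/3 + y^2/6 - 7*y


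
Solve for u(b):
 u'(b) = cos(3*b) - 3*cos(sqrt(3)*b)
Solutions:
 u(b) = C1 + sin(3*b)/3 - sqrt(3)*sin(sqrt(3)*b)


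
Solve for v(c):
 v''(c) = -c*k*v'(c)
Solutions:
 v(c) = Piecewise((-sqrt(2)*sqrt(pi)*C1*erf(sqrt(2)*c*sqrt(k)/2)/(2*sqrt(k)) - C2, (k > 0) | (k < 0)), (-C1*c - C2, True))


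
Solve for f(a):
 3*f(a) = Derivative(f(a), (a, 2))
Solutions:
 f(a) = C1*exp(-sqrt(3)*a) + C2*exp(sqrt(3)*a)


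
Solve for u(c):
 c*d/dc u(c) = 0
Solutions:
 u(c) = C1


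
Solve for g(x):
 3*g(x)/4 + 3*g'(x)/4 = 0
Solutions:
 g(x) = C1*exp(-x)


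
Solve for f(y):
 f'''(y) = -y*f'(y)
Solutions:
 f(y) = C1 + Integral(C2*airyai(-y) + C3*airybi(-y), y)


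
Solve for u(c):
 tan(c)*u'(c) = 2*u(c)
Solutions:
 u(c) = C1*sin(c)^2


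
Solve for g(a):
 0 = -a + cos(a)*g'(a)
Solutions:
 g(a) = C1 + Integral(a/cos(a), a)


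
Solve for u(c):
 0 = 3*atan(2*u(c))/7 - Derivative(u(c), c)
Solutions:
 Integral(1/atan(2*_y), (_y, u(c))) = C1 + 3*c/7


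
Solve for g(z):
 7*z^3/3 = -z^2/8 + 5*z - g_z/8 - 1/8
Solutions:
 g(z) = C1 - 14*z^4/3 - z^3/3 + 20*z^2 - z


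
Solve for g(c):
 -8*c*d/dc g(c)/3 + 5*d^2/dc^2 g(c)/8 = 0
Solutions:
 g(c) = C1 + C2*erfi(4*sqrt(30)*c/15)


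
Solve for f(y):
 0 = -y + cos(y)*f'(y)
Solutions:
 f(y) = C1 + Integral(y/cos(y), y)


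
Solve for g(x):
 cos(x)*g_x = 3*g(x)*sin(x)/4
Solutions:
 g(x) = C1/cos(x)^(3/4)


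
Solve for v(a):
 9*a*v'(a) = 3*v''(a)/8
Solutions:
 v(a) = C1 + C2*erfi(2*sqrt(3)*a)


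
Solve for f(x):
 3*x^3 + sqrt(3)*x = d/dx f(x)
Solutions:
 f(x) = C1 + 3*x^4/4 + sqrt(3)*x^2/2


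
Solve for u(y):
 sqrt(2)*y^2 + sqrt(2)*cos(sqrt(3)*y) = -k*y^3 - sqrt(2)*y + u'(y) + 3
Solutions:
 u(y) = C1 + k*y^4/4 + sqrt(2)*y^3/3 + sqrt(2)*y^2/2 - 3*y + sqrt(6)*sin(sqrt(3)*y)/3


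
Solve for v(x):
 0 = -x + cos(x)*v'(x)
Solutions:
 v(x) = C1 + Integral(x/cos(x), x)


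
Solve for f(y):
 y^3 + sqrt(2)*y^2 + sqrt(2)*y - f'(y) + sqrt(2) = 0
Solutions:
 f(y) = C1 + y^4/4 + sqrt(2)*y^3/3 + sqrt(2)*y^2/2 + sqrt(2)*y


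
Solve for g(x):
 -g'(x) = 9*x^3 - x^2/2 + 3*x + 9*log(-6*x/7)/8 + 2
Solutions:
 g(x) = C1 - 9*x^4/4 + x^3/6 - 3*x^2/2 - 9*x*log(-x)/8 + x*(-9*log(6) - 7 + 9*log(7))/8


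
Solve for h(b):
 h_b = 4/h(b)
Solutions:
 h(b) = -sqrt(C1 + 8*b)
 h(b) = sqrt(C1 + 8*b)


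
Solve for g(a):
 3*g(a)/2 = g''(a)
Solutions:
 g(a) = C1*exp(-sqrt(6)*a/2) + C2*exp(sqrt(6)*a/2)


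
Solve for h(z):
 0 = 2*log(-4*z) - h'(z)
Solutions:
 h(z) = C1 + 2*z*log(-z) + 2*z*(-1 + 2*log(2))


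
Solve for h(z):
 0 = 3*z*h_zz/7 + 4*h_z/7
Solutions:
 h(z) = C1 + C2/z^(1/3)


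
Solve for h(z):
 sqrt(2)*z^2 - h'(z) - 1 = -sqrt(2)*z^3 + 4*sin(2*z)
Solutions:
 h(z) = C1 + sqrt(2)*z^4/4 + sqrt(2)*z^3/3 - z + 2*cos(2*z)


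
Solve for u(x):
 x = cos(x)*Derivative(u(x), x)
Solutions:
 u(x) = C1 + Integral(x/cos(x), x)


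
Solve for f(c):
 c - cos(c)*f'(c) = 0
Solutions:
 f(c) = C1 + Integral(c/cos(c), c)


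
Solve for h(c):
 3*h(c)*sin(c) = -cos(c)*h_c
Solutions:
 h(c) = C1*cos(c)^3


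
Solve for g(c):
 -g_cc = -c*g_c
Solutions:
 g(c) = C1 + C2*erfi(sqrt(2)*c/2)


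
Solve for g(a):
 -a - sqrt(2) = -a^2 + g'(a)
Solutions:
 g(a) = C1 + a^3/3 - a^2/2 - sqrt(2)*a


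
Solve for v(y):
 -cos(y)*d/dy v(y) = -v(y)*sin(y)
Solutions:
 v(y) = C1/cos(y)


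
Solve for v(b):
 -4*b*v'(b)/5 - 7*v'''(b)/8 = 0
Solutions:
 v(b) = C1 + Integral(C2*airyai(-2*70^(2/3)*b/35) + C3*airybi(-2*70^(2/3)*b/35), b)


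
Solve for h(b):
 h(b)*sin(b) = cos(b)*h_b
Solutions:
 h(b) = C1/cos(b)


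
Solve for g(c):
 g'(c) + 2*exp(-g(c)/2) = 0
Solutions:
 g(c) = 2*log(C1 - c)


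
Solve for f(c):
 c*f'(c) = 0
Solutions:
 f(c) = C1


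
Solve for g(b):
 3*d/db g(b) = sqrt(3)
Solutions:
 g(b) = C1 + sqrt(3)*b/3


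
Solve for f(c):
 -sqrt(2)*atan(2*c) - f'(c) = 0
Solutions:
 f(c) = C1 - sqrt(2)*(c*atan(2*c) - log(4*c^2 + 1)/4)


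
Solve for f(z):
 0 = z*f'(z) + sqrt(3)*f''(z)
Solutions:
 f(z) = C1 + C2*erf(sqrt(2)*3^(3/4)*z/6)


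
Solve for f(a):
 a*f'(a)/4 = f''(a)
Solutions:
 f(a) = C1 + C2*erfi(sqrt(2)*a/4)


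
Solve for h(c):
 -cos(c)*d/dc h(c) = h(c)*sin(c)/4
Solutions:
 h(c) = C1*cos(c)^(1/4)


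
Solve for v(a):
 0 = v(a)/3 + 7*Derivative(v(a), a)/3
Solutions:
 v(a) = C1*exp(-a/7)


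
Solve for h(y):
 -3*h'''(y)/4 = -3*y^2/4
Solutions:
 h(y) = C1 + C2*y + C3*y^2 + y^5/60


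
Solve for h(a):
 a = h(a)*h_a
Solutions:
 h(a) = -sqrt(C1 + a^2)
 h(a) = sqrt(C1 + a^2)


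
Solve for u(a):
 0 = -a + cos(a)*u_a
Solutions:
 u(a) = C1 + Integral(a/cos(a), a)


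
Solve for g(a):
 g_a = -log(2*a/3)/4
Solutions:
 g(a) = C1 - a*log(a)/4 - a*log(2)/4 + a/4 + a*log(3)/4


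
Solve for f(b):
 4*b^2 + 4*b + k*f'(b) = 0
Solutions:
 f(b) = C1 - 4*b^3/(3*k) - 2*b^2/k


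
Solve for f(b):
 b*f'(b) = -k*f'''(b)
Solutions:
 f(b) = C1 + Integral(C2*airyai(b*(-1/k)^(1/3)) + C3*airybi(b*(-1/k)^(1/3)), b)


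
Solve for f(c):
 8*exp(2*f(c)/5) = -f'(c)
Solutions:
 f(c) = 5*log(-sqrt(-1/(C1 - 8*c))) - 5*log(2) + 5*log(10)/2
 f(c) = 5*log(-1/(C1 - 8*c))/2 - 5*log(2) + 5*log(10)/2


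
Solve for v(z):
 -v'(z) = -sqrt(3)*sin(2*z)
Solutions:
 v(z) = C1 - sqrt(3)*cos(2*z)/2


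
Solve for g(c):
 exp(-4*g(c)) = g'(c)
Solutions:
 g(c) = log(-I*(C1 + 4*c)^(1/4))
 g(c) = log(I*(C1 + 4*c)^(1/4))
 g(c) = log(-(C1 + 4*c)^(1/4))
 g(c) = log(C1 + 4*c)/4


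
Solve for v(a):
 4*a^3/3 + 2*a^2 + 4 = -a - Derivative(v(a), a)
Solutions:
 v(a) = C1 - a^4/3 - 2*a^3/3 - a^2/2 - 4*a


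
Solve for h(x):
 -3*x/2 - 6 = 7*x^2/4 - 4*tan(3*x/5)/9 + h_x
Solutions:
 h(x) = C1 - 7*x^3/12 - 3*x^2/4 - 6*x - 20*log(cos(3*x/5))/27


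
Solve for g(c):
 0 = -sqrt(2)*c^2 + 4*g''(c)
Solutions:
 g(c) = C1 + C2*c + sqrt(2)*c^4/48


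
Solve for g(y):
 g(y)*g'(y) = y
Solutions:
 g(y) = -sqrt(C1 + y^2)
 g(y) = sqrt(C1 + y^2)


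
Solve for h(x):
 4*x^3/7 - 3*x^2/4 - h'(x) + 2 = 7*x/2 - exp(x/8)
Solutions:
 h(x) = C1 + x^4/7 - x^3/4 - 7*x^2/4 + 2*x + 8*exp(x/8)


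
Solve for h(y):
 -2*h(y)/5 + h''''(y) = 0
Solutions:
 h(y) = C1*exp(-2^(1/4)*5^(3/4)*y/5) + C2*exp(2^(1/4)*5^(3/4)*y/5) + C3*sin(2^(1/4)*5^(3/4)*y/5) + C4*cos(2^(1/4)*5^(3/4)*y/5)


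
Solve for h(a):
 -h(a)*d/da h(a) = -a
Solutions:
 h(a) = -sqrt(C1 + a^2)
 h(a) = sqrt(C1 + a^2)


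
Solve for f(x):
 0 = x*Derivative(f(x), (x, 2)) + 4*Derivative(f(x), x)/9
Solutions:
 f(x) = C1 + C2*x^(5/9)


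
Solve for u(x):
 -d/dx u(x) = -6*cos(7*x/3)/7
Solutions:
 u(x) = C1 + 18*sin(7*x/3)/49


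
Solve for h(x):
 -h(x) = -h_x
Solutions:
 h(x) = C1*exp(x)


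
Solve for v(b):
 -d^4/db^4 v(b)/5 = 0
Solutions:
 v(b) = C1 + C2*b + C3*b^2 + C4*b^3


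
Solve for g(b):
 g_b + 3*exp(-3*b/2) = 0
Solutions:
 g(b) = C1 + 2*exp(-3*b/2)


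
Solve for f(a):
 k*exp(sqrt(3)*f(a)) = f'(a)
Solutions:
 f(a) = sqrt(3)*(2*log(-1/(C1 + a*k)) - log(3))/6


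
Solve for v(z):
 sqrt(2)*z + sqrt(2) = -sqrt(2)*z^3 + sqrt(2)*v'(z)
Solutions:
 v(z) = C1 + z^4/4 + z^2/2 + z


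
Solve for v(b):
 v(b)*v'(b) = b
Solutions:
 v(b) = -sqrt(C1 + b^2)
 v(b) = sqrt(C1 + b^2)


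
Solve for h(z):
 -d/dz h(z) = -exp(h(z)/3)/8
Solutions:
 h(z) = 3*log(-1/(C1 + z)) + 3*log(24)


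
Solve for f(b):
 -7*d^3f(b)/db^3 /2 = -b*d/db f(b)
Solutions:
 f(b) = C1 + Integral(C2*airyai(2^(1/3)*7^(2/3)*b/7) + C3*airybi(2^(1/3)*7^(2/3)*b/7), b)


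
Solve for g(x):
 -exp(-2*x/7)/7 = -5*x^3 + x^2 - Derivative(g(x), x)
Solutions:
 g(x) = C1 - 5*x^4/4 + x^3/3 - exp(-2*x/7)/2


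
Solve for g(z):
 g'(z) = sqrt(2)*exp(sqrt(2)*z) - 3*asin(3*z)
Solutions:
 g(z) = C1 - 3*z*asin(3*z) - sqrt(1 - 9*z^2) + exp(sqrt(2)*z)


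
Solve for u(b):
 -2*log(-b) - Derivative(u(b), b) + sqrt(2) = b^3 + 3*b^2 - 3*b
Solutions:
 u(b) = C1 - b^4/4 - b^3 + 3*b^2/2 - 2*b*log(-b) + b*(sqrt(2) + 2)


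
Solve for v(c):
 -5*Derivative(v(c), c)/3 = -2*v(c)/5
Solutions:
 v(c) = C1*exp(6*c/25)


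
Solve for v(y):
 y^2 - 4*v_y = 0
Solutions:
 v(y) = C1 + y^3/12


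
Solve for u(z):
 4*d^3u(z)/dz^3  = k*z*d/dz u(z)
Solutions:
 u(z) = C1 + Integral(C2*airyai(2^(1/3)*k^(1/3)*z/2) + C3*airybi(2^(1/3)*k^(1/3)*z/2), z)


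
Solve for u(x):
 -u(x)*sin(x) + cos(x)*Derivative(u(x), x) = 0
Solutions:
 u(x) = C1/cos(x)


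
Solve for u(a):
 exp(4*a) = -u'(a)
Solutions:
 u(a) = C1 - exp(4*a)/4


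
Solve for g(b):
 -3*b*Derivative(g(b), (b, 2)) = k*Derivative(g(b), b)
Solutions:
 g(b) = C1 + b^(1 - re(k)/3)*(C2*sin(log(b)*Abs(im(k))/3) + C3*cos(log(b)*im(k)/3))


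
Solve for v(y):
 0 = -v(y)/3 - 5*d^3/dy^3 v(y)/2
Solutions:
 v(y) = C3*exp(-15^(2/3)*2^(1/3)*y/15) + (C1*sin(2^(1/3)*3^(1/6)*5^(2/3)*y/10) + C2*cos(2^(1/3)*3^(1/6)*5^(2/3)*y/10))*exp(15^(2/3)*2^(1/3)*y/30)


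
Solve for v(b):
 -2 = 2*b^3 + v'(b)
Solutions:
 v(b) = C1 - b^4/2 - 2*b


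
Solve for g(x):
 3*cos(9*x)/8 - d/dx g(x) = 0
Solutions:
 g(x) = C1 + sin(9*x)/24


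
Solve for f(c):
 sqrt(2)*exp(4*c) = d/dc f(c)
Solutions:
 f(c) = C1 + sqrt(2)*exp(4*c)/4


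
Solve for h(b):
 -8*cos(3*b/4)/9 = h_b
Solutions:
 h(b) = C1 - 32*sin(3*b/4)/27


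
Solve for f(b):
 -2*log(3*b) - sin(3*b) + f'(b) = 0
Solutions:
 f(b) = C1 + 2*b*log(b) - 2*b + 2*b*log(3) - cos(3*b)/3
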